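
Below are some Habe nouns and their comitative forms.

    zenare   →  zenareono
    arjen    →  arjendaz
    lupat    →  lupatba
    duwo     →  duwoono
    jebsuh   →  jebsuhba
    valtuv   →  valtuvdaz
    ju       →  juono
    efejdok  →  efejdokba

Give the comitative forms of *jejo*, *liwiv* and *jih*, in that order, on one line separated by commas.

jejoono, liwivdaz, jihba

The alternation tracks the final sound of the stem — -ba when the stem ends in a voiceless consonant (*lupat*, *jebsuh*, *efejdok*); -daz when the stem ends in a voiced consonant (*arjen*, *valtuv*); -ono when the stem ends in a vowel (*zenare*, *duwo*, *ju*).
Since the final sound of *jejo* is /o/ (a vowel), it takes -ono, giving *jejoono*.
Since the final sound of *liwiv* is /v/ (a voiced consonant), it takes -daz, giving *liwivdaz*.
*jih* — final sound /h/ (a voiceless consonant) → -ba → *jihba*.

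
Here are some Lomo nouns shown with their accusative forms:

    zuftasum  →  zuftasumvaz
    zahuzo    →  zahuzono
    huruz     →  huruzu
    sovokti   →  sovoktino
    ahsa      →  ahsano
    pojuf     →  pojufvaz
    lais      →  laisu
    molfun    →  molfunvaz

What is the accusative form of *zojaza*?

Looking at the final sound of each stem: -u when the stem ends in a sibilant (*huruz*, *lais*); -vaz when the stem ends in a non-sibilant consonant (*zuftasum*, *pojuf*, *molfun*); -no when the stem ends in a vowel (*zahuzo*, *sovokti*, *ahsa*).
*zojaza*: final sound = /a/, a vowel → -no → *zojazano*.

zojazano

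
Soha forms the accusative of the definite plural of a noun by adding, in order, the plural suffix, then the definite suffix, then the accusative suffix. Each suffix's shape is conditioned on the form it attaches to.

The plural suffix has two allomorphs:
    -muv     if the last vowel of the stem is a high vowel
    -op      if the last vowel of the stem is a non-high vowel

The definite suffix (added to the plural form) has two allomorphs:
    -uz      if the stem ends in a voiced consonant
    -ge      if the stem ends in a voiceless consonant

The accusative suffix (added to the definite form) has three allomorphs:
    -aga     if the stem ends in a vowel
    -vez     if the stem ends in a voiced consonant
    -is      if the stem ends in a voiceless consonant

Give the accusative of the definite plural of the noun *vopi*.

*vopi*: last vowel = /i/, a high vowel → -muv → *vopimuv*.
The plural form *vopimuv* — final consonant /v/ (voiced) → -uz → *vopimuvuz*.
The definite form *vopimuvuz* — final sound /z/ (a voiced consonant) → -vez → *vopimuvuzvez*.

vopimuvuzvez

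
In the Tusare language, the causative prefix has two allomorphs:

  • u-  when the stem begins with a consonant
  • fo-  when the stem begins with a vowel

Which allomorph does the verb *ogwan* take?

fo-

Since the first sound of *ogwan* is /o/ (a vowel), it takes fo-.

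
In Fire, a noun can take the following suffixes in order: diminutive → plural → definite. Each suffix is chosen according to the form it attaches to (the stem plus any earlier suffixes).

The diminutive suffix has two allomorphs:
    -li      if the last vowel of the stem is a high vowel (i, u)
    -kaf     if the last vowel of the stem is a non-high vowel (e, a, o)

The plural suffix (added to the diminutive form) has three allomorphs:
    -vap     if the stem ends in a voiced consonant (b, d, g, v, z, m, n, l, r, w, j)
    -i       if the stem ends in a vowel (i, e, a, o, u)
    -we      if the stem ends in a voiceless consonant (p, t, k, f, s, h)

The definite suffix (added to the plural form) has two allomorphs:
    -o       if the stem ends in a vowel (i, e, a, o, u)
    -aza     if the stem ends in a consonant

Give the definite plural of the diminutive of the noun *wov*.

*wov*: last vowel = /o/, a non-high vowel → -kaf → *wovkaf*.
Since the final sound of the diminutive form *wovkaf* is /f/ (a voiceless consonant), it takes -we, giving *wovkafwe*.
The plural form *wovkafwe* — final sound /e/ (a vowel) → -o → *wovkafweo*.

wovkafweo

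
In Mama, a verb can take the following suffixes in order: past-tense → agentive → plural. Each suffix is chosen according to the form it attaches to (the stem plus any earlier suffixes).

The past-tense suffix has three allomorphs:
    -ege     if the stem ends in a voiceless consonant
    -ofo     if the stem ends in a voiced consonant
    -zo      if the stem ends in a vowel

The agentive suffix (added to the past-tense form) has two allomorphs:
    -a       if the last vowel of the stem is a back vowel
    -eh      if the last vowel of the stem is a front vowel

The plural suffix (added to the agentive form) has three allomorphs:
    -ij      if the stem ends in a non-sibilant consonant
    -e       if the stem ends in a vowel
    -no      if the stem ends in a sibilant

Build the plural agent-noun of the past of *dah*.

Since the final sound of *dah* is /h/ (a voiceless consonant), it takes -ege, giving *dahege*.
The past-tense form *dahege*: last vowel = /e/, a front vowel → -eh → *dahegeeh*.
The final sound of the agentive form *dahegeeh* is /h/, which is a non-sibilant consonant, so the plural suffix is -ij, giving *dahegeehij*.

dahegeehij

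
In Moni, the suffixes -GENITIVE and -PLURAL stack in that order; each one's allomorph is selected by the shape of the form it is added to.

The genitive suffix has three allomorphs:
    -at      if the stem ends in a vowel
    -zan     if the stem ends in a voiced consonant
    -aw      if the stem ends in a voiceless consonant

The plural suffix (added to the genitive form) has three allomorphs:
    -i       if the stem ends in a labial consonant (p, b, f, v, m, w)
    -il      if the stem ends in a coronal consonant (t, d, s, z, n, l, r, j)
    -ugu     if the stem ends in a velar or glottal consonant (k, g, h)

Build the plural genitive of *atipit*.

The final sound of *atipit* is /t/, which is a voiceless consonant, so the genitive suffix is -aw, giving *atipitaw*.
The genitive form *atipitaw*: final consonant = /w/, labial → -i → *atipitawi*.

atipitawi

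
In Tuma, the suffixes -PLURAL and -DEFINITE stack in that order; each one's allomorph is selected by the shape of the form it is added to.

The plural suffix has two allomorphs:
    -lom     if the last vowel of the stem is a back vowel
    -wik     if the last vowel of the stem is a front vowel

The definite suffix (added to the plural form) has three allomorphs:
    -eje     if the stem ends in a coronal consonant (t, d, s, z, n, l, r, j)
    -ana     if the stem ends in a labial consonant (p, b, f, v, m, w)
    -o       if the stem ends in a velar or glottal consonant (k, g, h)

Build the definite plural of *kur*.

kurlomana

*kur* — last vowel /u/ (a back vowel) → -lom → *kurlom*.
The plural form *kurlom* — final consonant /m/ (labial) → -ana → *kurlomana*.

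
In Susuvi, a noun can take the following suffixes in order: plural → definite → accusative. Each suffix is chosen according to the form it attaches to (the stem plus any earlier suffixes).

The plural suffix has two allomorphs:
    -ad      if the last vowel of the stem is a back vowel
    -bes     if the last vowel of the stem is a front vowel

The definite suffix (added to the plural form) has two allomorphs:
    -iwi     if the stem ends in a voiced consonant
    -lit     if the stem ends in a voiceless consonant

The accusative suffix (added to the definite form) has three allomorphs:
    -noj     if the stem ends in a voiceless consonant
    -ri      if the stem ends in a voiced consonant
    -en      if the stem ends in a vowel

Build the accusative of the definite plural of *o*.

The last vowel of *o* is /o/, which is a back vowel, so the plural suffix is -ad, giving *oad*.
The final consonant of the plural form *oad* is /d/, which is voiced, so the definite suffix is -iwi, giving *oadiwi*.
The definite form *oadiwi* — final sound /i/ (a vowel) → -en → *oadiwien*.

oadiwien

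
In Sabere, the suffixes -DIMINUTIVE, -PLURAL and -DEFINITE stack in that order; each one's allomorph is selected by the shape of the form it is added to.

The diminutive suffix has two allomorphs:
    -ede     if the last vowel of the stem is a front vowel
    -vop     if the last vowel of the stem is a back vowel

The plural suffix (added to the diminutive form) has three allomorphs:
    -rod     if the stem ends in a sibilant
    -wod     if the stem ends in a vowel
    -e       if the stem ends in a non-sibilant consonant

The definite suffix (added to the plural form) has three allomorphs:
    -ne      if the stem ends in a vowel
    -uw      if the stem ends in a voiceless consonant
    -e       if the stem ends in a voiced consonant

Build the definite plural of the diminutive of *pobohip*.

*pobohip*: last vowel = /i/, a front vowel → -ede → *pobohipede*.
The diminutive form *pobohipede* — final sound /e/ (a vowel) → -wod → *pobohipedewod*.
Since the final sound of the plural form *pobohipedewod* is /d/ (a voiced consonant), it takes -e, giving *pobohipedewode*.

pobohipedewode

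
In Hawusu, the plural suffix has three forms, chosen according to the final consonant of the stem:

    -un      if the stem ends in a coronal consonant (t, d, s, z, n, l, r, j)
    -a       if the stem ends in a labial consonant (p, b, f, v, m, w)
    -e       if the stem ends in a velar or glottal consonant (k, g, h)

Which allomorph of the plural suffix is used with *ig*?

-e

The final consonant of *ig* is /g/, which is velar/glottal, so the suffix is -e.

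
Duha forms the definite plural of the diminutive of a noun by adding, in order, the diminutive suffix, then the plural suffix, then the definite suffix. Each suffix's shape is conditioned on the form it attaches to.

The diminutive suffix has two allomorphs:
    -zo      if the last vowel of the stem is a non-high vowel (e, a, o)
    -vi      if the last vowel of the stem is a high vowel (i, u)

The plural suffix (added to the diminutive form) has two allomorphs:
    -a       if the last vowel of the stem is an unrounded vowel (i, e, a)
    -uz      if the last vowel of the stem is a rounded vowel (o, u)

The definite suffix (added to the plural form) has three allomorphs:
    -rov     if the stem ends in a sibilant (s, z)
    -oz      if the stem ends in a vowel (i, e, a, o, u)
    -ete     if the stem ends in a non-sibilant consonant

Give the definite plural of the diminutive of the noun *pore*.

porezouzrov

*pore*: last vowel = /e/, a non-high vowel → -zo → *porezo*.
The diminutive form *porezo* — last vowel /o/ (a rounded vowel) → -uz → *porezouz*.
The plural form *porezouz*: final sound = /z/, a sibilant → -rov → *porezouzrov*.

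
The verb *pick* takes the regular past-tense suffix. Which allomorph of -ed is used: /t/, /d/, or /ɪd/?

/t/

The stem *pick* ends in a voiceless consonant other than /t/.
The -ed suffix is realized as /ɪd/ after /t, d/; as /t/ after other voiceless consonants; and as /d/ after other voiced sounds.
So -ed on *pick* is pronounced /t/.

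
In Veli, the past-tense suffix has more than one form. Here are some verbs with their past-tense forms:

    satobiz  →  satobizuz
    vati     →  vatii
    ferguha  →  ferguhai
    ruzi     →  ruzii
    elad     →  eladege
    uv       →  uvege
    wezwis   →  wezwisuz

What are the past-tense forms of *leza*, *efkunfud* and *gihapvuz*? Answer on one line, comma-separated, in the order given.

lezai, efkunfudege, gihapvuzuz

The alternation tracks the final sound of the stem — -uz when the stem ends in a sibilant (*satobiz*, *wezwis*); -ege when the stem ends in a non-sibilant consonant (*elad*, *uv*); -i when the stem ends in a vowel (*vati*, *ferguha*, *ruzi*).
The final sound of *leza* is /a/, which is a vowel, so the suffix is -i, giving *lezai*.
The final sound of *efkunfud* is /d/, which is a non-sibilant consonant, so the suffix is -ege, giving *efkunfudege*.
*gihapvuz*: final sound = /z/, a sibilant → -uz → *gihapvuzuz*.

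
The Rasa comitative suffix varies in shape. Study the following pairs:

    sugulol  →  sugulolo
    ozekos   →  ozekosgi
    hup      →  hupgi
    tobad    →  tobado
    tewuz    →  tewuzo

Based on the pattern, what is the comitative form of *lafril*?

lafrilo

The alternation tracks the final consonant of the stem — -gi when the stem ends in a voiceless consonant (*ozekos*, *hup*); -o when the stem ends in a voiced consonant (*sugulol*, *tobad*, *tewuz*).
Since the final consonant of *lafril* is /l/ (voiced), it takes -o, giving *lafrilo*.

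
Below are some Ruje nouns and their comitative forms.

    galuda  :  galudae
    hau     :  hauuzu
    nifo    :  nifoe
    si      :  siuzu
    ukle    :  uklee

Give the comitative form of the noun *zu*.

The suffix is conditioned by the last vowel: -uzu when the last vowel of the stem is a high vowel (*hau*, *si*); -e when the last vowel of the stem is a non-high vowel (*galuda*, *nifo*, *ukle*).
The last vowel of *zu* is /u/, which is a high vowel, so the suffix is -uzu, giving *zuuzu*.

zuuzu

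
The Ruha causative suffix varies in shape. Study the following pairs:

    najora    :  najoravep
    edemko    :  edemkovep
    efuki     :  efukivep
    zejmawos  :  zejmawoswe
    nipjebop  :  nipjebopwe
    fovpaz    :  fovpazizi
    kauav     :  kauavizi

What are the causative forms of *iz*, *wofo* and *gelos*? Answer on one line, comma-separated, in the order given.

izizi, wofovep, geloswe

The suffix is conditioned by the final sound: -we when the stem ends in a voiceless consonant (*zejmawos*, *nipjebop*); -izi when the stem ends in a voiced consonant (*fovpaz*, *kauav*); -vep when the stem ends in a vowel (*najora*, *edemko*, *efuki*).
The final sound of *iz* is /z/, which is a voiced consonant, so the suffix is -izi, giving *izizi*.
*wofo*: final sound = /o/, a vowel → -vep → *wofovep*.
Since the final sound of *gelos* is /s/ (a voiceless consonant), it takes -we, giving *geloswe*.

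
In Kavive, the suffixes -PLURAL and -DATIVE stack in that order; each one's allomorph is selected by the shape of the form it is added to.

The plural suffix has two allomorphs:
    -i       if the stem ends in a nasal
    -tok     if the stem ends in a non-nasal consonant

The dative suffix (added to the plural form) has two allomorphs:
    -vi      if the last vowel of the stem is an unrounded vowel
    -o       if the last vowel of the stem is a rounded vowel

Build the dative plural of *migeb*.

migebtoko

*migeb* — final consonant /b/ (non-nasal) → -tok → *migebtok*.
The plural form *migebtok*: last vowel = /o/, a rounded vowel → -o → *migebtoko*.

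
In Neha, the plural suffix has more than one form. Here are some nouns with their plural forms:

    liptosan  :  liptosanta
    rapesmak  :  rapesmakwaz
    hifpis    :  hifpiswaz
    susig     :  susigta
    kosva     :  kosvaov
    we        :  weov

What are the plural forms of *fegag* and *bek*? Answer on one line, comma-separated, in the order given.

Looking at the final sound of each stem: -waz when the stem ends in a voiceless consonant (*rapesmak*, *hifpis*); -ta when the stem ends in a voiced consonant (*liptosan*, *susig*); -ov when the stem ends in a vowel (*kosva*, *we*).
*fegag* — final sound /g/ (a voiced consonant) → -ta → *fegagta*.
*bek* — final sound /k/ (a voiceless consonant) → -waz → *bekwaz*.

fegagta, bekwaz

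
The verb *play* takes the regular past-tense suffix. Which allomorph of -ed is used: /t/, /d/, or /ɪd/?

The stem *play* ends in a voiced sound other than /d/.
The -ed suffix is realized as /ɪd/ after /t, d/; as /t/ after other voiceless consonants; and as /d/ after other voiced sounds.
So -ed on *play* is pronounced /d/.

/d/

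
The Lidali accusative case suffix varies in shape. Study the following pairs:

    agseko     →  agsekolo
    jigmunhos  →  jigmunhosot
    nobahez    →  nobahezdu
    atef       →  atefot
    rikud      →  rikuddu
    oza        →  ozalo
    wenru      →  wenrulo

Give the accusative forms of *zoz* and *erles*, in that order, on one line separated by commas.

zozdu, erlesot

The pattern is voicing of the final sound: -ot when the stem ends in a voiceless consonant (*jigmunhos*, *atef*); -du when the stem ends in a voiced consonant (*nobahez*, *rikud*); -lo when the stem ends in a vowel (*agseko*, *oza*, *wenru*).
*zoz*: final sound = /z/, a voiced consonant → -du → *zozdu*.
*erles*: final sound = /s/, a voiceless consonant → -ot → *erlesot*.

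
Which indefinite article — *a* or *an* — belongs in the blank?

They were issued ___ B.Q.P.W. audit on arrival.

a

The indefinite article is chosen by the initial *sound* of the following word, not its spelling.
The initialism *B.Q.P.W.* is read letter by letter; the first letter, B, is pronounced /biː/, which begins with a consonant sound.
So the article is *a*: They were issued a B.Q.P.W. audit on arrival.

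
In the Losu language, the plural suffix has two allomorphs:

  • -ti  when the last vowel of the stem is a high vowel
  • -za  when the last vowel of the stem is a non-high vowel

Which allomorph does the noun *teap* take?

*teap* — last vowel /a/ (a non-high vowel) → -za.

-za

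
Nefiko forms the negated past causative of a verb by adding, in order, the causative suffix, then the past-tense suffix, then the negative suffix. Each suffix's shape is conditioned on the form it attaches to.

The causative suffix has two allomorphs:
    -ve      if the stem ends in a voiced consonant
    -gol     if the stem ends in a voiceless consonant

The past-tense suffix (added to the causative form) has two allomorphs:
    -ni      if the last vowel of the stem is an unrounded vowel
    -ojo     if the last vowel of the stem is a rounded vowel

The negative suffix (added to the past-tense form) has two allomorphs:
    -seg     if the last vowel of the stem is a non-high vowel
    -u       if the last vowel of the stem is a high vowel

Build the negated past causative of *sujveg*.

sujvegveniu

*sujveg*: final consonant = /g/, voiced → -ve → *sujvegve*.
Since the last vowel of the causative form *sujvegve* is /e/ (an unrounded vowel), it takes -ni, giving *sujvegveni*.
The last vowel of the past-tense form *sujvegveni* is /i/, which is a high vowel, so the negative suffix is -u, giving *sujvegveniu*.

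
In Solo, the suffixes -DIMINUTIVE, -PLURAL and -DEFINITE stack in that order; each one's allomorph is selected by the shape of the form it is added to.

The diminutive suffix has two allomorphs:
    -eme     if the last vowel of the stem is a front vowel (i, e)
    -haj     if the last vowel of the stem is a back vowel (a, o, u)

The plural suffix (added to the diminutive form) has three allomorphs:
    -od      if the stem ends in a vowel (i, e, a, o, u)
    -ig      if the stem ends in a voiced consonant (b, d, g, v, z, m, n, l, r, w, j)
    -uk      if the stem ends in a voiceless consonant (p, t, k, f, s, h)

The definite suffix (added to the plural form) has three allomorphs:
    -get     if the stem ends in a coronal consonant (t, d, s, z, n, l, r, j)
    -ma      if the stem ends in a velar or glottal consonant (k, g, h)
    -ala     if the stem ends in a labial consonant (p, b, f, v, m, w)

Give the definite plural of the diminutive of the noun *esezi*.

*esezi*: last vowel = /i/, a front vowel → -eme → *esezieme*.
Since the final sound of the diminutive form *esezieme* is /e/ (a vowel), it takes -od, giving *eseziemeod*.
Since the final consonant of the plural form *eseziemeod* is /d/ (coronal), it takes -get, giving *eseziemeodget*.

eseziemeodget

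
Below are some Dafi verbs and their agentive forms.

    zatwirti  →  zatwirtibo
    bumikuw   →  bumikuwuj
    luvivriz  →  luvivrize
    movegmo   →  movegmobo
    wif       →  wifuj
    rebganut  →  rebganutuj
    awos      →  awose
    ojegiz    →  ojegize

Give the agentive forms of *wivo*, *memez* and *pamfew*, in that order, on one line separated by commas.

The pattern is sibilance of the final sound: -e when the stem ends in a sibilant (*luvivriz*, *awos*, *ojegiz*); -uj when the stem ends in a non-sibilant consonant (*bumikuw*, *wif*, *rebganut*); -bo when the stem ends in a vowel (*zatwirti*, *movegmo*).
*wivo* — final sound /o/ (a vowel) → -bo → *wivobo*.
*memez* — final sound /z/ (a sibilant) → -e → *memeze*.
The final sound of *pamfew* is /w/, which is a non-sibilant consonant, so the suffix is -uj, giving *pamfewuj*.

wivobo, memeze, pamfewuj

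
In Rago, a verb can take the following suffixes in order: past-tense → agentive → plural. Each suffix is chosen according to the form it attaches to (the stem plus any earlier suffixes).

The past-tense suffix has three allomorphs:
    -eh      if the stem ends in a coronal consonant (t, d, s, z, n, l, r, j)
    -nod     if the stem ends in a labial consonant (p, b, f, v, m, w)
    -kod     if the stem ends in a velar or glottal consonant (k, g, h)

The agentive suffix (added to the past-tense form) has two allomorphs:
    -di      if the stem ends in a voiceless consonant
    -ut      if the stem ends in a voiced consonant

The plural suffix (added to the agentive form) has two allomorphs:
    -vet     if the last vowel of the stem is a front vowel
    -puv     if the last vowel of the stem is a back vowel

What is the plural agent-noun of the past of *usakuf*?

Since the final consonant of *usakuf* is /f/ (labial), it takes -nod, giving *usakufnod*.
Since the final consonant of the past-tense form *usakufnod* is /d/ (voiced), it takes -ut, giving *usakufnodut*.
The last vowel of the agentive form *usakufnodut* is /u/, which is a back vowel, so the plural suffix is -puv, giving *usakufnodutpuv*.

usakufnodutpuv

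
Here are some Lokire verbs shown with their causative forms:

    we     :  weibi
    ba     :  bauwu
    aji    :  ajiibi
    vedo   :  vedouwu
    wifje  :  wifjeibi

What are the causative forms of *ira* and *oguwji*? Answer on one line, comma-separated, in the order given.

Looking at the last vowel of each stem: -ibi when the last vowel of the stem is a front vowel (*we*, *aji*, *wifje*); -uwu when the last vowel of the stem is a back vowel (*ba*, *vedo*).
The last vowel of *ira* is /a/, which is a back vowel, so the suffix is -uwu, giving *irauwu*.
Since the last vowel of *oguwji* is /i/ (a front vowel), it takes -ibi, giving *oguwjiibi*.

irauwu, oguwjiibi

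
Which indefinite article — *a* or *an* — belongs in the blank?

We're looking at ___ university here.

a

The indefinite article is chosen by the initial *sound* of the following word, not its spelling.
*university* begins with the sound /juː/ (u pronounced /juː/) — a consonant sound.
So the article is *a*: We're looking at a university here.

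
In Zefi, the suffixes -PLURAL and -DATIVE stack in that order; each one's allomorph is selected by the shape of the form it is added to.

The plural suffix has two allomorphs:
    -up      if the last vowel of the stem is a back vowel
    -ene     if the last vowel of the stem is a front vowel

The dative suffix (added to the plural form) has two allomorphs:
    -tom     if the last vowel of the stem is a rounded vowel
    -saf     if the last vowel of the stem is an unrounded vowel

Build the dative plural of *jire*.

*jire* — last vowel /e/ (a front vowel) → -ene → *jireene*.
The plural form *jireene*: last vowel = /e/, an unrounded vowel → -saf → *jireenesaf*.

jireenesaf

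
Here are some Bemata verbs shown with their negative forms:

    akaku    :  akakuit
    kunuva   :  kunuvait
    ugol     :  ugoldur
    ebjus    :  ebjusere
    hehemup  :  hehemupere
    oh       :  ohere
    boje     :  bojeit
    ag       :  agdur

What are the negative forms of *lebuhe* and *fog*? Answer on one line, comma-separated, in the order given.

The suffix is conditioned by the final sound: -ere when the stem ends in a voiceless consonant (*ebjus*, *hehemup*, *oh*); -dur when the stem ends in a voiced consonant (*ugol*, *ag*); -it when the stem ends in a vowel (*akaku*, *kunuva*, *boje*).
The final sound of *lebuhe* is /e/, which is a vowel, so the suffix is -it, giving *lebuheit*.
The final sound of *fog* is /g/, which is a voiced consonant, so the suffix is -dur, giving *fogdur*.

lebuheit, fogdur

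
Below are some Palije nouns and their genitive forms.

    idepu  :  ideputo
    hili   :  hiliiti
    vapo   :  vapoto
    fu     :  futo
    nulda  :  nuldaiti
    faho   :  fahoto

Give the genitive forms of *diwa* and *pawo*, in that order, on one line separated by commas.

diwaiti, pawoto

The suffix is conditioned by the last vowel: -to when the last vowel of the stem is a rounded vowel (*idepu*, *vapo*, *fu*, *faho*); -iti when the last vowel of the stem is an unrounded vowel (*hili*, *nulda*).
Since the last vowel of *diwa* is /a/ (an unrounded vowel), it takes -iti, giving *diwaiti*.
*pawo*: last vowel = /o/, a rounded vowel → -to → *pawoto*.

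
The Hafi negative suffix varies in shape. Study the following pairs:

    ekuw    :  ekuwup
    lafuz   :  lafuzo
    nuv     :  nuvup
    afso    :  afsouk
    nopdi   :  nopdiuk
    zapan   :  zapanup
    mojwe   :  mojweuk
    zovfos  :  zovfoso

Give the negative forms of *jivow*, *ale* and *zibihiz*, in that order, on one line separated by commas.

jivowup, aleuk, zibihizo

The suffix is conditioned by the final sound: -o when the stem ends in a sibilant (*lafuz*, *zovfos*); -up when the stem ends in a non-sibilant consonant (*ekuw*, *nuv*, *zapan*); -uk when the stem ends in a vowel (*afso*, *nopdi*, *mojwe*).
*jivow* — final sound /w/ (a non-sibilant consonant) → -up → *jivowup*.
*ale* — final sound /e/ (a vowel) → -uk → *aleuk*.
*zibihiz*: final sound = /z/, a sibilant → -o → *zibihizo*.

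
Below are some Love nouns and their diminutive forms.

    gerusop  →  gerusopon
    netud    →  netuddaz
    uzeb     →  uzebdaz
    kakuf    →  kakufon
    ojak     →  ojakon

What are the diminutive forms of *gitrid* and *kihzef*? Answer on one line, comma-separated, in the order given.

gitriddaz, kihzefon

The pattern is voicing of the final consonant: -on when the stem ends in a voiceless consonant (*gerusop*, *kakuf*, *ojak*); -daz when the stem ends in a voiced consonant (*netud*, *uzeb*).
The final consonant of *gitrid* is /d/, which is voiced, so the suffix is -daz, giving *gitriddaz*.
*kihzef* — final consonant /f/ (voiceless) → -on → *kihzefon*.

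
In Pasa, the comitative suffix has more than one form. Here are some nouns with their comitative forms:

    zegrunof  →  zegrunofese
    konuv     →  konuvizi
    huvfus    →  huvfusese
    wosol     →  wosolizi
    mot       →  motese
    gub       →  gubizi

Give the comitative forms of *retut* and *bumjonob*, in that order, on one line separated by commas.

Looking at the final consonant of each stem: -ese when the stem ends in a voiceless consonant (*zegrunof*, *huvfus*, *mot*); -izi when the stem ends in a voiced consonant (*konuv*, *wosol*, *gub*).
Since the final consonant of *retut* is /t/ (voiceless), it takes -ese, giving *retutese*.
*bumjonob* — final consonant /b/ (voiced) → -izi → *bumjonobizi*.

retutese, bumjonobizi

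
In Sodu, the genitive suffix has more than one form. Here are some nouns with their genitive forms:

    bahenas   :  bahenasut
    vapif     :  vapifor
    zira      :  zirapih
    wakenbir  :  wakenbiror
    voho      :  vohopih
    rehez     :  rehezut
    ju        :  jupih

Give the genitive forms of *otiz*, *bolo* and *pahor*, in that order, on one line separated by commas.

otizut, bolopih, pahoror

Looking at the final sound of each stem: -ut when the stem ends in a sibilant (*bahenas*, *rehez*); -or when the stem ends in a non-sibilant consonant (*vapif*, *wakenbir*); -pih when the stem ends in a vowel (*zira*, *voho*, *ju*).
Since the final sound of *otiz* is /z/ (a sibilant), it takes -ut, giving *otizut*.
*bolo*: final sound = /o/, a vowel → -pih → *bolopih*.
The final sound of *pahor* is /r/, which is a non-sibilant consonant, so the suffix is -or, giving *pahoror*.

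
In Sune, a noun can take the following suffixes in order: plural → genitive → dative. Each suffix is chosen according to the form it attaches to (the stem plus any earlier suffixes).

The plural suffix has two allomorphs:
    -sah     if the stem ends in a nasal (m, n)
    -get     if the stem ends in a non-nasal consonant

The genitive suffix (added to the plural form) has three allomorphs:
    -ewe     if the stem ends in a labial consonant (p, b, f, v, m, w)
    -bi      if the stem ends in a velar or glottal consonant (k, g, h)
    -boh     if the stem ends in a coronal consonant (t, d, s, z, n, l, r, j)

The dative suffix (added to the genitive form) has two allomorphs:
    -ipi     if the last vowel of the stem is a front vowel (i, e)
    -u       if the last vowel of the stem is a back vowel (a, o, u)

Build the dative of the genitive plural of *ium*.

*ium*: final consonant = /m/, a nasal → -sah → *iumsah*.
Since the final consonant of the plural form *iumsah* is /h/ (velar/glottal), it takes -bi, giving *iumsahbi*.
The genitive form *iumsahbi*: last vowel = /i/, a front vowel → -ipi → *iumsahbiipi*.

iumsahbiipi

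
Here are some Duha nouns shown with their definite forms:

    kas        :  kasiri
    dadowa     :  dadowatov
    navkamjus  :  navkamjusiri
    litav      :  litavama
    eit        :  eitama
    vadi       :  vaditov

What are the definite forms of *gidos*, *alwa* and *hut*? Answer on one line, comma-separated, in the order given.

gidosiri, alwatov, hutama

Looking at the final sound of each stem: -iri when the stem ends in a sibilant (*kas*, *navkamjus*); -ama when the stem ends in a non-sibilant consonant (*litav*, *eit*); -tov when the stem ends in a vowel (*dadowa*, *vadi*).
The final sound of *gidos* is /s/, which is a sibilant, so the suffix is -iri, giving *gidosiri*.
*alwa* — final sound /a/ (a vowel) → -tov → *alwatov*.
Since the final sound of *hut* is /t/ (a non-sibilant consonant), it takes -ama, giving *hutama*.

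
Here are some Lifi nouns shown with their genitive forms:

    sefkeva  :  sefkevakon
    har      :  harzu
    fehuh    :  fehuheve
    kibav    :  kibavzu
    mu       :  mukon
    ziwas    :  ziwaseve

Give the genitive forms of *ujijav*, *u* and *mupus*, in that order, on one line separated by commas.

ujijavzu, ukon, mupuseve

The suffix is conditioned by the final sound: -eve when the stem ends in a voiceless consonant (*fehuh*, *ziwas*); -zu when the stem ends in a voiced consonant (*har*, *kibav*); -kon when the stem ends in a vowel (*sefkeva*, *mu*).
Since the final sound of *ujijav* is /v/ (a voiced consonant), it takes -zu, giving *ujijavzu*.
Since the final sound of *u* is /u/ (a vowel), it takes -kon, giving *ukon*.
Since the final sound of *mupus* is /s/ (a voiceless consonant), it takes -eve, giving *mupuseve*.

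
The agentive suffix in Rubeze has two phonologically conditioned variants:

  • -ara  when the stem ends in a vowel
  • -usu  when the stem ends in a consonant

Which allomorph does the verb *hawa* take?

-ara

The final sound of *hawa* is /a/, which is a vowel, so the suffix is -ara.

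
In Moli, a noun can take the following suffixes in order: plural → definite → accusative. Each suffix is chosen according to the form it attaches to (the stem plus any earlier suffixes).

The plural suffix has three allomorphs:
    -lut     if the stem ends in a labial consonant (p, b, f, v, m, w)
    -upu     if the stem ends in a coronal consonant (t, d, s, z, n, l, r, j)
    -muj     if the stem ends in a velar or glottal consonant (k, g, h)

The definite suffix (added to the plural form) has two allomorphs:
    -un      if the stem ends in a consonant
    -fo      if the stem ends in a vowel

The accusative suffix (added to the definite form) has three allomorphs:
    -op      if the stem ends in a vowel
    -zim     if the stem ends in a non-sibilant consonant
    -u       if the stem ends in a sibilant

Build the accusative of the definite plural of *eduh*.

eduhmujunzim

The final consonant of *eduh* is /h/, which is velar/glottal, so the plural suffix is -muj, giving *eduhmuj*.
The plural form *eduhmuj*: final sound = /j/, a consonant → -un → *eduhmujun*.
The final sound of the definite form *eduhmujun* is /n/, which is a non-sibilant consonant, so the accusative suffix is -zim, giving *eduhmujunzim*.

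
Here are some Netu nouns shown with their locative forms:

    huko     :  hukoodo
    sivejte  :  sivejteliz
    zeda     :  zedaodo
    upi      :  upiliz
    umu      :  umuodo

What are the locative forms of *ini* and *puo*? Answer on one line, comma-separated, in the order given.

iniliz, puoodo

Looking at the last vowel of each stem: -liz when the last vowel of the stem is a front vowel (*sivejte*, *upi*); -odo when the last vowel of the stem is a back vowel (*huko*, *zeda*, *umu*).
The last vowel of *ini* is /i/, which is a front vowel, so the suffix is -liz, giving *iniliz*.
*puo*: last vowel = /o/, a back vowel → -odo → *puoodo*.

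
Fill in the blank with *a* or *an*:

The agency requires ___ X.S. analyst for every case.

an

The indefinite article is chosen by the initial *sound* of the following word, not its spelling.
The initialism *X.S.* is read letter by letter; the first letter, X, is pronounced /ɛks/, which begins with a vowel sound.
So the article is *an*: The agency requires an X.S. analyst for every case.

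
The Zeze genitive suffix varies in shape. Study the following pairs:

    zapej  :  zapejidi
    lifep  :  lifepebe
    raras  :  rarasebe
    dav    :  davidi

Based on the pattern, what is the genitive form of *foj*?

fojidi

The alternation tracks the final consonant of the stem — -ebe when the stem ends in a voiceless consonant (*lifep*, *raras*); -idi when the stem ends in a voiced consonant (*zapej*, *dav*).
Since the final consonant of *foj* is /j/ (voiced), it takes -idi, giving *fojidi*.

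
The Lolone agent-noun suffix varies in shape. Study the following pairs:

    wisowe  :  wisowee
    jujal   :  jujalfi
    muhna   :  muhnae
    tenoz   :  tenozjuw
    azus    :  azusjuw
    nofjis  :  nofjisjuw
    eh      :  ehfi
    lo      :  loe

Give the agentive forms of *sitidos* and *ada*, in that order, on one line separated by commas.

The alternation tracks the final sound of the stem — -juw when the stem ends in a sibilant (*tenoz*, *azus*, *nofjis*); -fi when the stem ends in a non-sibilant consonant (*jujal*, *eh*); -e when the stem ends in a vowel (*wisowe*, *muhna*, *lo*).
*sitidos* — final sound /s/ (a sibilant) → -juw → *sitidosjuw*.
*ada*: final sound = /a/, a vowel → -e → *adae*.

sitidosjuw, adae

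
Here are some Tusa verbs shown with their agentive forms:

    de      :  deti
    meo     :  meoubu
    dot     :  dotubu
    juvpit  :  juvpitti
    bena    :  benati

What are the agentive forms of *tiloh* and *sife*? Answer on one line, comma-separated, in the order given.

The pattern is rounding harmony: -ubu when the last vowel of the stem is a rounded vowel (*meo*, *dot*); -ti when the last vowel of the stem is an unrounded vowel (*de*, *juvpit*, *bena*).
The last vowel of *tiloh* is /o/, which is a rounded vowel, so the suffix is -ubu, giving *tilohubu*.
*sife*: last vowel = /e/, an unrounded vowel → -ti → *sifeti*.

tilohubu, sifeti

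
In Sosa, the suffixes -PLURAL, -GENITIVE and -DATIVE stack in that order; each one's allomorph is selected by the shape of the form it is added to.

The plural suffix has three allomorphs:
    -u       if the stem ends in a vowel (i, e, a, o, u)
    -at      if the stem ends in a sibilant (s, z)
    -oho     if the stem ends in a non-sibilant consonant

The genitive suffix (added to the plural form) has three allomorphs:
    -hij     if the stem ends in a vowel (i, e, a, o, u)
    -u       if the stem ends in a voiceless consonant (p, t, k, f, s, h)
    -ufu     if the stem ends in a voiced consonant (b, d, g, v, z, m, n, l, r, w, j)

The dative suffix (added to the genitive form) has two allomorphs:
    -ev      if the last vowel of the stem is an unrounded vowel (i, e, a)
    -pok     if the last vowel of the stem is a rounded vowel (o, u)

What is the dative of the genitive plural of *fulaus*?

fulausatupok

Since the final sound of *fulaus* is /s/ (a sibilant), it takes -at, giving *fulausat*.
The final sound of the plural form *fulausat* is /t/, which is a voiceless consonant, so the genitive suffix is -u, giving *fulausatu*.
Since the last vowel of the genitive form *fulausatu* is /u/ (a rounded vowel), it takes -pok, giving *fulausatupok*.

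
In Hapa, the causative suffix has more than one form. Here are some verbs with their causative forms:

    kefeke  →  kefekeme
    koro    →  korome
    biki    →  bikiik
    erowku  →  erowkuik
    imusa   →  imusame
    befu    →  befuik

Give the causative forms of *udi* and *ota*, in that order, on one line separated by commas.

The pattern is height harmony: -ik when the last vowel of the stem is a high vowel (*biki*, *erowku*, *befu*); -me when the last vowel of the stem is a non-high vowel (*kefeke*, *koro*, *imusa*).
*udi*: last vowel = /i/, a high vowel → -ik → *udiik*.
*ota* — last vowel /a/ (a non-high vowel) → -me → *otame*.

udiik, otame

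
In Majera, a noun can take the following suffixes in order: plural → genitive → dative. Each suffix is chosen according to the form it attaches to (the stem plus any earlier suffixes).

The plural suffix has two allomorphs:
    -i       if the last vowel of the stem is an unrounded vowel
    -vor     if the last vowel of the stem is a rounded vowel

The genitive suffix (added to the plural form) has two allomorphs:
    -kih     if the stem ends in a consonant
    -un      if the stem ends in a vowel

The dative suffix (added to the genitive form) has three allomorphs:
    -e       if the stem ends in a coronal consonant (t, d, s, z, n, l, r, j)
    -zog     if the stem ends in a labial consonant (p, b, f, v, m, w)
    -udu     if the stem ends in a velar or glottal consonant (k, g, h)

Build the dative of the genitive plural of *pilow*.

*pilow*: last vowel = /o/, a rounded vowel → -vor → *pilowvor*.
The plural form *pilowvor*: final sound = /r/, a consonant → -kih → *pilowvorkih*.
The final consonant of the genitive form *pilowvorkih* is /h/, which is velar/glottal, so the dative suffix is -udu, giving *pilowvorkihudu*.

pilowvorkihudu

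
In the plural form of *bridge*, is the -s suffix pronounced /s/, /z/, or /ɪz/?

The stem *bridge* ends in a sibilant (/s, z, ʃ, ʒ, tʃ, dʒ/).
The plural suffix surfaces as /ɪz/ after sibilants, /s/ after other voiceless consonants, and /z/ after other voiced sounds.
So the plural -s on *bridge* is pronounced /ɪz/.

/ɪz/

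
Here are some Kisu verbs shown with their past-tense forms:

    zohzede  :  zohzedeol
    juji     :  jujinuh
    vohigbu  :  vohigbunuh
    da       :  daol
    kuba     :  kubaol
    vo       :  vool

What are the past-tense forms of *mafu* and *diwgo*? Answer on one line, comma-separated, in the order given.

Looking at the last vowel of each stem: -nuh when the last vowel of the stem is a high vowel (*juji*, *vohigbu*); -ol when the last vowel of the stem is a non-high vowel (*zohzede*, *da*, *kuba*, *vo*).
Since the last vowel of *mafu* is /u/ (a high vowel), it takes -nuh, giving *mafunuh*.
The last vowel of *diwgo* is /o/, which is a non-high vowel, so the suffix is -ol, giving *diwgool*.

mafunuh, diwgool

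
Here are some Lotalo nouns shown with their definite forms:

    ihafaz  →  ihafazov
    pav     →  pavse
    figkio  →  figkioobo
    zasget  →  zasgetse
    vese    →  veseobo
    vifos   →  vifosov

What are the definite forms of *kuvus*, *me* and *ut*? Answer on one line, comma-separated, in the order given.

Looking at the final sound of each stem: -ov when the stem ends in a sibilant (*ihafaz*, *vifos*); -se when the stem ends in a non-sibilant consonant (*pav*, *zasget*); -obo when the stem ends in a vowel (*figkio*, *vese*).
The final sound of *kuvus* is /s/, which is a sibilant, so the suffix is -ov, giving *kuvusov*.
*me*: final sound = /e/, a vowel → -obo → *meobo*.
The final sound of *ut* is /t/, which is a non-sibilant consonant, so the suffix is -se, giving *utse*.

kuvusov, meobo, utse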